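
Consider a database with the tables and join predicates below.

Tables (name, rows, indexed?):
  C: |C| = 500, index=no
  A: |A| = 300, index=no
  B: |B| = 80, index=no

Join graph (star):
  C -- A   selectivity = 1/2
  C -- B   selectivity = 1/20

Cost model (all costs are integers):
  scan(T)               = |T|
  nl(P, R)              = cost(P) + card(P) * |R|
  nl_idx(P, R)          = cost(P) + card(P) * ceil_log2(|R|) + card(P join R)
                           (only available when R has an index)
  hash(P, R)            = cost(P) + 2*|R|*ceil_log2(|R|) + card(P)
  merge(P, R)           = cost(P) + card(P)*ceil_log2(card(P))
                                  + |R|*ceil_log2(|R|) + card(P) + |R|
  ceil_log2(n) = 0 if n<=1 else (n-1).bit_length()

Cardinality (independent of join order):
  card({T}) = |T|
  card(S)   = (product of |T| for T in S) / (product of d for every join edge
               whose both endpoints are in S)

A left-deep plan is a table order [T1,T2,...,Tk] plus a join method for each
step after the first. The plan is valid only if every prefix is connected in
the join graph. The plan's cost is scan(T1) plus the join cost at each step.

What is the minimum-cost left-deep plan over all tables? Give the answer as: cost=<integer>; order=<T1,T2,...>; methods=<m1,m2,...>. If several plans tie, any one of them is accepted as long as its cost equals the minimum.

cost=9520; order=C,B,A; methods=hash,hash

Selinger DP (subsets sized 1..n):
  {C}: scan cost=500, card=500
  {A}: scan cost=300, card=300
  {B}: scan cost=80, card=80
  {AC}: card=75000; try (A,hash)→6400, (C,merge)→8300, (A,merge)→8500, (C,hash)→9600, (C,nl)→150300, (A,nl)→150500; best=6400 via (A,hash)
  {BC}: card=2000; try (B,hash)→2120, (C,merge)→5720, (B,merge)→6140, (C,hash)→9160, (C,nl)→40080, (B,nl)→40500; best=2120 via (B,hash)
  {ABC}: card=300000; try (A,hash)→9520, (A,merge)→29120, (B,hash)→82520, (A,nl)→602120, (B,merge)→1357040, (B,nl)→6006400; best=9520 via (A,hash)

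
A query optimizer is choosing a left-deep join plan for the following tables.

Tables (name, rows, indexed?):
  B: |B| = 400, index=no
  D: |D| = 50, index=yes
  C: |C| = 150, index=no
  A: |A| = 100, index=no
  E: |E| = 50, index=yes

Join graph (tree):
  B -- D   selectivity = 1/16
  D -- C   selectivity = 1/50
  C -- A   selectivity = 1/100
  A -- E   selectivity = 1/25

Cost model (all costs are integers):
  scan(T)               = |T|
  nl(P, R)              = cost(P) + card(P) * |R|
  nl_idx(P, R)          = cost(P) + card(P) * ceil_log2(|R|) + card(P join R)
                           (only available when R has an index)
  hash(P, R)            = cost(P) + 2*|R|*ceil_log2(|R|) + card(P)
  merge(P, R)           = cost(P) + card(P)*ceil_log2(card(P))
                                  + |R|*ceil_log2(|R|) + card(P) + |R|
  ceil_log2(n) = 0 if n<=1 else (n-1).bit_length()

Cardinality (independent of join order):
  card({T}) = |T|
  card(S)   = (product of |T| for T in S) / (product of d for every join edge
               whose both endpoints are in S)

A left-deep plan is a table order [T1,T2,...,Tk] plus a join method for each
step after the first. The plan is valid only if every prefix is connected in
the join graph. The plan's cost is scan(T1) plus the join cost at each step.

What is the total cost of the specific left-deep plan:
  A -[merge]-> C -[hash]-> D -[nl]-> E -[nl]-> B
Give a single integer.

130500

step 1: scan A: cost=100, card=100
step 2: join C via merge
    card(P join C) = 100*150/(100) = 150
    cost = 100 + 100*7 + 150*8 + 100 + 150 = 2250
step 3: join D via hash
    card(P join D) = 150*50/(50) = 150
    cost = 2250 + 2*50*6 + 150 = 3000
step 4: join E via nl
    card(P join E) = 150*50/(25) = 300
    cost = 3000 + 150*50 = 10500
step 5: join B via nl
    card(P join B) = 300*400/(16) = 7500
    cost = 10500 + 300*400 = 130500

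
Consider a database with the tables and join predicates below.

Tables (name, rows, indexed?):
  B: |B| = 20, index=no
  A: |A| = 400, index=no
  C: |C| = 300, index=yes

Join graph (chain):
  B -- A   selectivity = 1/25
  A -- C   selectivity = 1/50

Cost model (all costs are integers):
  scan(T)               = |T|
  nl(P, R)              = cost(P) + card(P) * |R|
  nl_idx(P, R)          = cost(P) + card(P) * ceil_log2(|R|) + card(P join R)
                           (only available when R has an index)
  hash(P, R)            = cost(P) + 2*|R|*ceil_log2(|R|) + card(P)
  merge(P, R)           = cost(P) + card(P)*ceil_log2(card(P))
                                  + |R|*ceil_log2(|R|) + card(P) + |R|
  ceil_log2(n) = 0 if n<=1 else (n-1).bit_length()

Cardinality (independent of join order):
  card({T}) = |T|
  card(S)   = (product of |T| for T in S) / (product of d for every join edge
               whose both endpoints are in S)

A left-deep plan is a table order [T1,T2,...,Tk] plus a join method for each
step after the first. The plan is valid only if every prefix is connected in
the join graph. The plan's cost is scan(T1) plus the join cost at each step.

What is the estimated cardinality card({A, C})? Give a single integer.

2400

Tables in S: A(400), C(300)
Edges inside S: A-C(d=50)
numerator = 400 * 300 = 120000
denominator = 50 = 50
card(S) = 120000 / 50 = 2400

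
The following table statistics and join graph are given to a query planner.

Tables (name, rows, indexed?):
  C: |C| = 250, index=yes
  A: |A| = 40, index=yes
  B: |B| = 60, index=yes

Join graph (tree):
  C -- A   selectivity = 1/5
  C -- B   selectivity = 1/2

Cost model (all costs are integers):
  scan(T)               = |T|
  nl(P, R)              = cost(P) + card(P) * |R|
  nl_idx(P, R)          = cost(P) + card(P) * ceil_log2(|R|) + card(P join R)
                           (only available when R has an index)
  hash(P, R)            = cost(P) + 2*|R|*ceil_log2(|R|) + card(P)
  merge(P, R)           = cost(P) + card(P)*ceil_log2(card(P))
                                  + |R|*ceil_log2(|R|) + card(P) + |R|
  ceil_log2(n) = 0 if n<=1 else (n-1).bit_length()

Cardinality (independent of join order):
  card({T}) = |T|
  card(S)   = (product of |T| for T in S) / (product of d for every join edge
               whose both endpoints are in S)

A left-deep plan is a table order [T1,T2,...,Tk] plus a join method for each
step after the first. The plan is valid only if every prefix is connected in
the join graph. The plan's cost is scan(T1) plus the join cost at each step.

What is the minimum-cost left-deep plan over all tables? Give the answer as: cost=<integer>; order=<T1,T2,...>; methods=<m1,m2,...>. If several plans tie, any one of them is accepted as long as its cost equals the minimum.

Selinger DP (subsets sized 1..n):
  {C}: scan cost=250, card=250
  {A}: scan cost=40, card=40
  {B}: scan cost=60, card=60
  {AC}: card=2000; try (A,hash)→980, (C,nl_idx)→2360, (C,merge)→2570, (A,merge)→2780, (A,nl_idx)→3750, (C,hash)→4080 …(+2); best=980 via (A,hash)
  {BC}: card=7500; try (B,hash)→1220, (C,merge)→2730, (B,merge)→2920, (C,hash)→4120, (C,nl_idx)→8040, (B,nl_idx)→9250 …(+2); best=1220 via (B,hash)
  {ABC}: card=60000; try (B,hash)→3700, (A,hash)→9200, (B,merge)→25400, (B,nl_idx)→72980, (A,nl_idx)→106220, (A,merge)→106500 …(+2); best=3700 via (B,hash)

cost=3700; order=C,A,B; methods=hash,hash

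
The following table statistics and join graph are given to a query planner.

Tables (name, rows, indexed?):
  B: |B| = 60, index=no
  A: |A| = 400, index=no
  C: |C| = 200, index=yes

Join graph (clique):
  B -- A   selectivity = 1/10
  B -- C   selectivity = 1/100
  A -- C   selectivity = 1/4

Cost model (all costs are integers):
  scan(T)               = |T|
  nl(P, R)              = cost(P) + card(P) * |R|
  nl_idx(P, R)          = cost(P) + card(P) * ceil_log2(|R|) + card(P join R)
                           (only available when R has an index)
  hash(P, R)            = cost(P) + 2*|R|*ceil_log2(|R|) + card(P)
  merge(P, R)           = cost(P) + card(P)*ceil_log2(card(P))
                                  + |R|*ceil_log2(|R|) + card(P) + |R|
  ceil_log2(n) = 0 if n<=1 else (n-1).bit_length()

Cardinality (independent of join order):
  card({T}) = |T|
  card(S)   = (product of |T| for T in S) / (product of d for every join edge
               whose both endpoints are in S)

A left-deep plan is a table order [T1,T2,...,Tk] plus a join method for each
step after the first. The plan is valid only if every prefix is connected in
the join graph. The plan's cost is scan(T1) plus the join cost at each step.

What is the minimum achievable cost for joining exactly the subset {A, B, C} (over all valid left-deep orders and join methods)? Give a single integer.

Selinger DP over subsets of {A,B,C}:
  {B}: scan cost=60, card=60
  {A}: scan cost=400, card=400
  {C}: scan cost=200, card=200
  {AB}: card=2400; try (B,hash)→1520, (A,merge)→4480, (B,merge)→4820, (A,hash)→7320, (A,nl)→24060, (B,nl)→24400; best=1520 via (B,hash)
  {BC}: card=120; try (C,nl_idx)→660, (B,hash)→1120, (C,merge)→2280, (B,merge)→2420, (C,hash)→3320, (C,nl)→12060 …(+1); best=660 via (C,nl_idx)
  {AC}: card=20000; try (C,hash)→4000, (A,merge)→6000, (C,merge)→6200, (A,hash)→7600, (C,nl_idx)→23600, (A,nl)→80200 …(+1); best=4000 via (C,hash)
  {ABC}: card=1200; try (A,merge)→5620, (C,hash)→7120, (A,hash)→7980, (C,nl_idx)→21920, (B,hash)→24720, (C,merge)→34520 …(+4); best=5620 via (A,merge)

5620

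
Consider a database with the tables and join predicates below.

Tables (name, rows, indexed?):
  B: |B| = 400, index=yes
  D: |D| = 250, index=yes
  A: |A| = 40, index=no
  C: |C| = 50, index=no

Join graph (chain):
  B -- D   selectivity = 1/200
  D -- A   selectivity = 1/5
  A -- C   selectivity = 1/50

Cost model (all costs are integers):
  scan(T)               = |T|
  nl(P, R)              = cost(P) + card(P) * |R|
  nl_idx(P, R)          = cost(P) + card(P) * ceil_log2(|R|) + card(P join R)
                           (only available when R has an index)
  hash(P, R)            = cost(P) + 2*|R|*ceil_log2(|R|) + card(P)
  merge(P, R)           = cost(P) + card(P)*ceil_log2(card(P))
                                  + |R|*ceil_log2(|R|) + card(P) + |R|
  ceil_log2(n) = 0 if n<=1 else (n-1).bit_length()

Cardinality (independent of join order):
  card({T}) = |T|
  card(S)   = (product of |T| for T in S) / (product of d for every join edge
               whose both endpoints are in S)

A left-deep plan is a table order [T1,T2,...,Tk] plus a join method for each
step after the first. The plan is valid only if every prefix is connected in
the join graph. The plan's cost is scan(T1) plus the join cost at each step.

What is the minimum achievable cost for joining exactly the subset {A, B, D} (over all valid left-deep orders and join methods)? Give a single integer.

Selinger DP over subsets of {A,B,D}:
  {B}: scan cost=400, card=400
  {D}: scan cost=250, card=250
  {A}: scan cost=40, card=40
  {BD}: card=500; try (B,nl_idx)→3000, (D,nl_idx)→4100, (D,hash)→4800, (B,merge)→6500, (D,merge)→6650, (B,hash)→7700 …(+2); best=3000 via (B,nl_idx)
  {AD}: card=2000; try (A,hash)→980, (D,nl_idx)→2360, (D,merge)→2570, (A,merge)→2780, (D,hash)→4080, (D,nl)→10040 …(+1); best=980 via (A,hash)
  {ABD}: card=4000; try (A,hash)→3980, (A,merge)→8280, (B,hash)→10180, (B,nl_idx)→22980, (A,nl)→23000, (B,merge)→28980 …(+1); best=3980 via (A,hash)

3980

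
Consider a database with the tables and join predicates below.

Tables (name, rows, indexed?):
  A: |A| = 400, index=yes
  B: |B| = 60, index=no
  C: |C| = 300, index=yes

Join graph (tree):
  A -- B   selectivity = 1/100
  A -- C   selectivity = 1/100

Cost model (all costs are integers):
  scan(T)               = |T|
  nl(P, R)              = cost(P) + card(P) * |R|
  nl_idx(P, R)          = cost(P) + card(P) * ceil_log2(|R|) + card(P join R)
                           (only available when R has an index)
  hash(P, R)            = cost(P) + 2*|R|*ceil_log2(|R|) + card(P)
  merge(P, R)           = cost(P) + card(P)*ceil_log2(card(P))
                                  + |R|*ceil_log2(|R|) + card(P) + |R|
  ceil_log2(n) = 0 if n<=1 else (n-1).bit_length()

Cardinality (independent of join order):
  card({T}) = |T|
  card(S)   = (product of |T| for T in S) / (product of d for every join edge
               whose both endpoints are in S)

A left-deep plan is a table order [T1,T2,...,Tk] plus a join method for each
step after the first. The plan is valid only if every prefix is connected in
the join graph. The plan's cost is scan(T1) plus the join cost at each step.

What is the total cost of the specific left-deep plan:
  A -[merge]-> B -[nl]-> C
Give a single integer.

step 1: scan A: cost=400, card=400
step 2: join B via merge
    card(P join B) = 400*60/(100) = 240
    cost = 400 + 400*9 + 60*6 + 400 + 60 = 4820
step 3: join C via nl
    card(P join C) = 240*300/(100) = 720
    cost = 4820 + 240*300 = 76820

76820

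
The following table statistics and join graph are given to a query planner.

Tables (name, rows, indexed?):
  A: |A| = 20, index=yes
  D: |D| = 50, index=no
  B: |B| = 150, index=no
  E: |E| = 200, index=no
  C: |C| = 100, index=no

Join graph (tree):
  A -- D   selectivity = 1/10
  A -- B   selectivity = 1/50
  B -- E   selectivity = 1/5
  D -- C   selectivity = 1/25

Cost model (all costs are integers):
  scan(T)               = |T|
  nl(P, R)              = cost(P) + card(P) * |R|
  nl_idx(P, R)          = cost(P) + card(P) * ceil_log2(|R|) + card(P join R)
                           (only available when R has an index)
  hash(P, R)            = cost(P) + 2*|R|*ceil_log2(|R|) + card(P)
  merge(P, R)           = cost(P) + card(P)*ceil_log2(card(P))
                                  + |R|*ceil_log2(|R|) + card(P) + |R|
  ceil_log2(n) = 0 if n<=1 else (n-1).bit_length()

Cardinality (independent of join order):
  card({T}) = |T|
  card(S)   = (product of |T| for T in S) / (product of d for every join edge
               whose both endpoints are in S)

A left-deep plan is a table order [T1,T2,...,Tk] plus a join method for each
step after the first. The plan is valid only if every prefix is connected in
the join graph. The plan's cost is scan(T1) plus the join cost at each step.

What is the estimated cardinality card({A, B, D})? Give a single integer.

300

Tables in S: A(20), B(150), D(50)
Edges inside S: A-D(d=10), A-B(d=50)
numerator = 20 * 150 * 50 = 150000
denominator = 10 * 50 = 500
card(S) = 150000 / 500 = 300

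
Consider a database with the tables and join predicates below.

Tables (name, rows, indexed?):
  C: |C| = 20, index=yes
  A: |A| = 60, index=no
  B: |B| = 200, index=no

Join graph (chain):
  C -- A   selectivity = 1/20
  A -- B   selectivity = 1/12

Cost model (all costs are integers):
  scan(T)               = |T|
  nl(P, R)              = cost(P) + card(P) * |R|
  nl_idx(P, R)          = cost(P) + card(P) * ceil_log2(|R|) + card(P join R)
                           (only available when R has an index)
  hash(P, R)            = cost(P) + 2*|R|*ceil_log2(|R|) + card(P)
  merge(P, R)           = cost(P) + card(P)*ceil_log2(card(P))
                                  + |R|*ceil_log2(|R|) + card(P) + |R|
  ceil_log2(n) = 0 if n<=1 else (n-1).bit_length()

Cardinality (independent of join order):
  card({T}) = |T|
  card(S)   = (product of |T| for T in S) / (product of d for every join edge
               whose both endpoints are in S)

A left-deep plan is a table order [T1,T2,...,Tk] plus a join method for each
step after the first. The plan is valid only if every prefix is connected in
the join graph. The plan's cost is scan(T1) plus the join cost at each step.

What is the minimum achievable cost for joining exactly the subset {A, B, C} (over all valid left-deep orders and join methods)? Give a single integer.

2320

Selinger DP over subsets of {A,B,C}:
  {C}: scan cost=20, card=20
  {A}: scan cost=60, card=60
  {B}: scan cost=200, card=200
  {AC}: card=60; try (C,hash)→320, (C,nl_idx)→420, (A,merge)→560, (C,merge)→600, (A,hash)→760, (A,nl)→1220 …(+1); best=320 via (C,hash)
  {AB}: card=1000; try (A,hash)→1120, (B,merge)→2280, (A,merge)→2420, (B,hash)→3320, (B,nl)→12060, (A,nl)→12200; best=1120 via (A,hash)
  {ABC}: card=1000; try (C,hash)→2320, (B,merge)→2540, (B,hash)→3580, (C,nl_idx)→7120, (C,merge)→12240, (B,nl)→12320 …(+1); best=2320 via (C,hash)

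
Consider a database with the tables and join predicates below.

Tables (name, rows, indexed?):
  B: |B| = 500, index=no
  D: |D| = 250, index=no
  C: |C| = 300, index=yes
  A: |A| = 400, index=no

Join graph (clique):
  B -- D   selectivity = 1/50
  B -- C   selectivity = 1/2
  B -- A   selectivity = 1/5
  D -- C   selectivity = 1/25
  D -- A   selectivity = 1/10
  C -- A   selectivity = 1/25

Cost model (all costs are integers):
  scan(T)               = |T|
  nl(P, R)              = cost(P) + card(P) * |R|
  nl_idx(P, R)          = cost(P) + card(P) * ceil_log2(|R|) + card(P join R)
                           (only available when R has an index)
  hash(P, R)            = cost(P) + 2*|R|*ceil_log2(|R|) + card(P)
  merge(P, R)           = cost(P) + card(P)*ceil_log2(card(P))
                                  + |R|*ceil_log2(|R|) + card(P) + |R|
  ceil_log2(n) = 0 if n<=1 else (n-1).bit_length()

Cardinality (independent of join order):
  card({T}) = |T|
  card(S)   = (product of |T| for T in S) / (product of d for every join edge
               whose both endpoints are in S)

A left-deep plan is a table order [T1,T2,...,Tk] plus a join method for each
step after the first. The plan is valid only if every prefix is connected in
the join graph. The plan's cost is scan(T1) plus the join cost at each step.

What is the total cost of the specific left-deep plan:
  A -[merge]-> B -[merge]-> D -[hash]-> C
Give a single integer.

step 1: scan A: cost=400, card=400
step 2: join B via merge
    card(P join B) = 400*500/(5) = 40000
    cost = 400 + 400*9 + 500*9 + 400 + 500 = 9400
step 3: join D via merge
    card(P join D) = 40000*250/(50*10) = 20000
    cost = 9400 + 40000*16 + 250*8 + 40000 + 250 = 691650
step 4: join C via hash
    card(P join C) = 20000*300/(2*25*25) = 4800
    cost = 691650 + 2*300*9 + 20000 = 717050

717050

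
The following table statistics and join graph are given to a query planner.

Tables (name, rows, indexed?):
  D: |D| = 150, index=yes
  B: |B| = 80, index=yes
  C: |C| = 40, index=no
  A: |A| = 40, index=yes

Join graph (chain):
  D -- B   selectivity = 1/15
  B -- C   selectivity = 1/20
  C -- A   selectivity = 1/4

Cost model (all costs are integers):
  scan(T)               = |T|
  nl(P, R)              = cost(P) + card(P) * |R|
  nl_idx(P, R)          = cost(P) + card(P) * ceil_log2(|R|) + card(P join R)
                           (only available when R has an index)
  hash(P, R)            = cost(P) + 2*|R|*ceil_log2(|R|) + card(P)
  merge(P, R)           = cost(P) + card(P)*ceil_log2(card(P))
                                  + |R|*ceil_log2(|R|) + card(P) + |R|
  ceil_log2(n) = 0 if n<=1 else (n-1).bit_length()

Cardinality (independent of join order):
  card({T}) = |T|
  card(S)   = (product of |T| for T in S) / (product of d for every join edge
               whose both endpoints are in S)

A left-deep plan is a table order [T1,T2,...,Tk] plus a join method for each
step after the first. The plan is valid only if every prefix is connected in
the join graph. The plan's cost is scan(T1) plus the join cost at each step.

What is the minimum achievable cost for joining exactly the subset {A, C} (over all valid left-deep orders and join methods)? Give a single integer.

560

Selinger DP over subsets of {A,C}:
  {C}: scan cost=40, card=40
  {A}: scan cost=40, card=40
  {AC}: card=400; try (C,hash)→560, (A,hash)→560, (C,merge)→600, (A,merge)→600, (A,nl_idx)→680, (C,nl)→1640 …(+1); best=560 via (C,hash)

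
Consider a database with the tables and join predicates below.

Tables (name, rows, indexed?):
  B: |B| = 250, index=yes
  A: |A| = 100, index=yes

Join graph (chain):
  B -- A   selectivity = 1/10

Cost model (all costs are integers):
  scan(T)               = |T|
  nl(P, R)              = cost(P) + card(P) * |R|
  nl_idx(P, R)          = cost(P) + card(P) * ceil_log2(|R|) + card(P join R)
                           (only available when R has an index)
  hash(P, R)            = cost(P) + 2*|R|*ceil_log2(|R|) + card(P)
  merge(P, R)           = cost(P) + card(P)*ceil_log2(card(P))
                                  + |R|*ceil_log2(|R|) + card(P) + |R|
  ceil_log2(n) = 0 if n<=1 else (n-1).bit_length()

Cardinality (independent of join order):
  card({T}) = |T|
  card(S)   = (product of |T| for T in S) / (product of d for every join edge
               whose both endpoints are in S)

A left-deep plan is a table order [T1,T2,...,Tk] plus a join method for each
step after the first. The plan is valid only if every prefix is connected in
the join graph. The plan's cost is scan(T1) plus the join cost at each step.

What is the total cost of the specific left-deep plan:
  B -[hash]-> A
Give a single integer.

1900

step 1: scan B: cost=250, card=250
step 2: join A via hash
    card(P join A) = 250*100/(10) = 2500
    cost = 250 + 2*100*7 + 250 = 1900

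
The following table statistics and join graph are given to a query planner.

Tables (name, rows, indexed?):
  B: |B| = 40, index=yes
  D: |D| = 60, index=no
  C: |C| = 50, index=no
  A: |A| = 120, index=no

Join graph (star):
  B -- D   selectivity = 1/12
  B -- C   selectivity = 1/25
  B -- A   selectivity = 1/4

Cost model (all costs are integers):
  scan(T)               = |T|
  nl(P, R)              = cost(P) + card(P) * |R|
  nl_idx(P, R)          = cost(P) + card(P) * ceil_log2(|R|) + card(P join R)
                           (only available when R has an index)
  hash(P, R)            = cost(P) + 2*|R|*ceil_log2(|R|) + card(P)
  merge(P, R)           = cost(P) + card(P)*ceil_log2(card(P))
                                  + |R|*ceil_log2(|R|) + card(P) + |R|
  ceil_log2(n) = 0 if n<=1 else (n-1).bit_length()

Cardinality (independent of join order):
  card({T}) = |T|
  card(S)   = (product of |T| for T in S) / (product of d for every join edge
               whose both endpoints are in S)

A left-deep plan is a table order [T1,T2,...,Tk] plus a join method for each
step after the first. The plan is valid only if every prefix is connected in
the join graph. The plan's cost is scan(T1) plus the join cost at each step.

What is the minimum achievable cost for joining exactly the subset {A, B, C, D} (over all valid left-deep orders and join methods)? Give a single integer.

3310

Selinger DP over subsets of {A,B,C,D}:
  {B}: scan cost=40, card=40
  {D}: scan cost=60, card=60
  {C}: scan cost=50, card=50
  {A}: scan cost=120, card=120
  {BD}: card=200; try (B,hash)→600, (B,nl_idx)→620, (D,merge)→740, (B,merge)→760, (D,hash)→800, (D,nl)→2440 …(+1); best=600 via (B,hash)
  {BC}: card=80; try (B,nl_idx)→430, (B,hash)→580, (C,merge)→670, (C,hash)→680, (B,merge)→680, (C,nl)→2040 …(+1); best=430 via (B,nl_idx)
  {AB}: card=1200; try (B,hash)→720, (A,merge)→1280, (B,merge)→1360, (A,hash)→1760, (B,nl_idx)→2040, (A,nl)→4840 …(+1); best=720 via (B,hash)
  {BCD}: card=400; try (D,hash)→1230, (C,hash)→1400, (D,merge)→1490, (C,merge)→2750, (D,nl)→5230, (C,nl)→10600; best=1230 via (D,hash)
  {ABD}: card=6000; try (A,hash)→2480, (D,hash)→2640, (A,merge)→3360, (D,merge)→15540, (A,nl)→24600, (D,nl)→72720; best=2480 via (A,hash)
  {ABC}: card=2400; try (A,merge)→2030, (A,hash)→2190, (C,hash)→2520, (A,nl)→10030, (C,merge)→15470, (C,nl)→60720; best=2030 via (A,merge)
  {ABCD}: card=12000; try (A,hash)→3310, (D,hash)→5150, (A,merge)→6190, (C,hash)→9080, (D,merge)→33650, (A,nl)→49230 …(+3); best=3310 via (A,hash)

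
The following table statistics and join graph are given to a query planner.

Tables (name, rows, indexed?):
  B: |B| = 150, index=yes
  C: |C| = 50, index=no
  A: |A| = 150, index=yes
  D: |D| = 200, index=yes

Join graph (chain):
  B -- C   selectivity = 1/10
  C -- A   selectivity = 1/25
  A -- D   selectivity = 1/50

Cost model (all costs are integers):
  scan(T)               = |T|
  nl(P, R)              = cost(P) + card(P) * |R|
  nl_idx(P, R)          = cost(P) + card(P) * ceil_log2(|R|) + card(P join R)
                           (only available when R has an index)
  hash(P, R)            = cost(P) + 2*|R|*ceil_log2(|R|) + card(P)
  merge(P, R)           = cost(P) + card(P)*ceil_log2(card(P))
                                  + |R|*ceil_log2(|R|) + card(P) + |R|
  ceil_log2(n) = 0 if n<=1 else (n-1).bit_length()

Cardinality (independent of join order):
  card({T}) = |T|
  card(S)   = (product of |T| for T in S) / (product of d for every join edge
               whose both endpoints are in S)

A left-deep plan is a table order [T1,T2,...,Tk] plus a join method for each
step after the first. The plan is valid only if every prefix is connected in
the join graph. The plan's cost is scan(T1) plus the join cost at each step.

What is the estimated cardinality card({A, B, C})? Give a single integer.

Tables in S: A(150), B(150), C(50)
Edges inside S: B-C(d=10), C-A(d=25)
numerator = 150 * 150 * 50 = 1125000
denominator = 10 * 25 = 250
card(S) = 1125000 / 250 = 4500

4500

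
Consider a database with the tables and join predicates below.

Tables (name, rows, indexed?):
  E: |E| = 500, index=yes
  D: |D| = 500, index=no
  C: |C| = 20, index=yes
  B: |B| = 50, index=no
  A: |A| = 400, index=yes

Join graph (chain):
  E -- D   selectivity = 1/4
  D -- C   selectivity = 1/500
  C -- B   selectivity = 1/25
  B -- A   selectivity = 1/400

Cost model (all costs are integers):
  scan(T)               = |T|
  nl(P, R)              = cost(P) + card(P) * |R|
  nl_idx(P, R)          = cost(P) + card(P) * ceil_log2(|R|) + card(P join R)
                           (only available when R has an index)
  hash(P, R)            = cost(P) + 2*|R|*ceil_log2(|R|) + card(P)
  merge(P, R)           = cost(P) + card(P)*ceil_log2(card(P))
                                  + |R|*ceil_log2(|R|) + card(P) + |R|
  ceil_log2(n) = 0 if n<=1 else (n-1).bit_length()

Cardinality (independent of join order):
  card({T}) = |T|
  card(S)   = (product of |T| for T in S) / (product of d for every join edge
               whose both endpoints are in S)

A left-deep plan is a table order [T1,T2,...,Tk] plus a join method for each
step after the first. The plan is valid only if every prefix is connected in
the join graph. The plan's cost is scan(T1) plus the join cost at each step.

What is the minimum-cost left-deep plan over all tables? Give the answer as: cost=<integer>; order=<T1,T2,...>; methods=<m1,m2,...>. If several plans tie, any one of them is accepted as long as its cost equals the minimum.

cost=7350; order=D,C,B,A,E; methods=hash,merge,nl_idx,merge

Selinger DP (subsets sized 1..n):
  {E}: scan cost=500, card=500
  {D}: scan cost=500, card=500
  {C}: scan cost=20, card=20
  {B}: scan cost=50, card=50
  {A}: scan cost=400, card=400
  {DE}: card=62500; try (E,hash)→10000, (D,hash)→10000, (E,merge)→10500, (D,merge)→10500, (E,nl_idx)→67500, (E,nl)→250500 …(+1); best=10000 via (E,hash)
  {CD}: card=20; try (C,hash)→1200, (C,nl_idx)→3020, (D,merge)→5140, (C,merge)→5620, (D,hash)→9040, (D,nl)→10020 …(+1); best=1200 via (C,hash)
  {BC}: card=40; try (C,hash)→300, (C,nl_idx)→340, (B,merge)→490, (C,merge)→520, (B,hash)→640, (B,nl)→1020 …(+1); best=300 via (C,hash)
  {AB}: card=50; try (A,nl_idx)→550, (B,hash)→1400, (A,merge)→4400, (B,merge)→4750, (A,hash)→7300, (A,nl)→20050 …(+1); best=550 via (A,nl_idx)
  {CDE}: card=2500; try (E,nl_idx)→3880, (E,merge)→6320, (E,hash)→10220, (E,nl)→11200, (C,hash)→72700, (C,nl_idx)→325000 …(+2); best=3880 via (E,nl_idx)
  {BCD}: card=40; try (B,merge)→1670, (B,hash)→1820, (B,nl)→2200, (D,merge)→5580, (D,hash)→9340, (D,nl)→20300; best=1670 via (B,merge)
  {ABC}: card=40; try (A,nl_idx)→700, (C,hash)→800, (C,nl_idx)→840, (C,merge)→1020, (C,nl)→1550, (A,merge)→4580 …(+2); best=700 via (A,nl_idx)
  {BCDE}: card=5000; try (E,merge)→6950, (B,hash)→6980, (E,nl_idx)→7030, (E,hash)→10710, (E,nl)→21670, (B,merge)→36730 …(+1); best=6950 via (E,merge)
  {ABCD}: card=40; try (A,nl_idx)→2070, (A,merge)→5950, (D,merge)→5980, (A,hash)→8910, (D,hash)→9740, (A,nl)→17670 …(+1); best=2070 via (A,nl_idx)
  {ABCDE}: card=5000; try (E,merge)→7350, (E,nl_idx)→7430, (E,hash)→11110, (A,hash)→19150, (E,nl)→22070, (A,nl_idx)→56950 …(+2); best=7350 via (E,merge)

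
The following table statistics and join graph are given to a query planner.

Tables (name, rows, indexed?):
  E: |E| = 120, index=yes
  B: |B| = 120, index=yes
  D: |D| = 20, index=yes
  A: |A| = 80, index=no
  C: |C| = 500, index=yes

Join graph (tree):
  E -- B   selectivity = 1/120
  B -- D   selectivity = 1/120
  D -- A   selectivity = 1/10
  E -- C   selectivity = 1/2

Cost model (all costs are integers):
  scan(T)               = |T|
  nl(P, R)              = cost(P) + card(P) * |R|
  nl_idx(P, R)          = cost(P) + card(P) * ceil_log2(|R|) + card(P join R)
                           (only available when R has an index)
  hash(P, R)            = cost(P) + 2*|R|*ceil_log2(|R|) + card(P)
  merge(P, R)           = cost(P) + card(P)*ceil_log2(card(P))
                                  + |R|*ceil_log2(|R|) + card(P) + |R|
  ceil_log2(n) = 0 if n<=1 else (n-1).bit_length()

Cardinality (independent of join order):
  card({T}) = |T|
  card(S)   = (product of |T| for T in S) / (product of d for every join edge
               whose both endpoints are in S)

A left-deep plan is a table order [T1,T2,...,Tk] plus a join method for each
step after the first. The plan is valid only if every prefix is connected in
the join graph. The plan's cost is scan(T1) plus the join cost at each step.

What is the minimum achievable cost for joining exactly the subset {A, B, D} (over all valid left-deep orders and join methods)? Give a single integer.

940

Selinger DP over subsets of {A,B,D}:
  {B}: scan cost=120, card=120
  {D}: scan cost=20, card=20
  {A}: scan cost=80, card=80
  {BD}: card=20; try (B,nl_idx)→180, (D,hash)→440, (D,nl_idx)→740, (B,merge)→1100, (D,merge)→1200, (B,hash)→1720 …(+2); best=180 via (B,nl_idx)
  {AD}: card=160; try (D,hash)→360, (D,nl_idx)→640, (A,merge)→780, (D,merge)→840, (A,hash)→1160, (A,nl)→1620 …(+1); best=360 via (D,hash)
  {ABD}: card=160; try (A,merge)→940, (A,hash)→1320, (B,nl_idx)→1640, (A,nl)→1780, (B,hash)→2200, (B,merge)→2760 …(+1); best=940 via (A,merge)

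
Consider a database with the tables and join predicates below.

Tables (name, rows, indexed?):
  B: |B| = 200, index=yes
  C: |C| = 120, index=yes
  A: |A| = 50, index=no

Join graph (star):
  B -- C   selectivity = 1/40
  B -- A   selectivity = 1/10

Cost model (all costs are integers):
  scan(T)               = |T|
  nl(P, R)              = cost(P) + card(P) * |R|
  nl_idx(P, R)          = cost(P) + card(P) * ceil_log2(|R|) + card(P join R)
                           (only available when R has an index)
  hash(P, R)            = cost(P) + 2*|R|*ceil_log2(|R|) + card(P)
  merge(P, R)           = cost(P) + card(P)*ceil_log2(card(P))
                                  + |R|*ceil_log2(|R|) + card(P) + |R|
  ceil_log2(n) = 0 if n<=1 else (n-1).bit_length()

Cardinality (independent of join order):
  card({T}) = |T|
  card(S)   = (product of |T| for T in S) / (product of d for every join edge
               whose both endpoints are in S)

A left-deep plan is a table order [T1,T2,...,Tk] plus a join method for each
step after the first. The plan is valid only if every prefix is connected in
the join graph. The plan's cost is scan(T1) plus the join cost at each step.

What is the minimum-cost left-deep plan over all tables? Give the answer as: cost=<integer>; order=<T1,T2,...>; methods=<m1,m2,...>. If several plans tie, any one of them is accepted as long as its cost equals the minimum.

Selinger DP (subsets sized 1..n):
  {B}: scan cost=200, card=200
  {C}: scan cost=120, card=120
  {A}: scan cost=50, card=50
  {BC}: card=600; try (B,nl_idx)→1680, (C,hash)→2080, (C,nl_idx)→2200, (B,merge)→2880, (C,merge)→2960, (B,hash)→3440 …(+2); best=1680 via (B,nl_idx)
  {AB}: card=1000; try (A,hash)→1000, (B,nl_idx)→1450, (B,merge)→2200, (A,merge)→2350, (B,hash)→3300, (B,nl)→10050 …(+1); best=1000 via (A,hash)
  {ABC}: card=3000; try (A,hash)→2880, (C,hash)→3680, (A,merge)→8630, (C,nl_idx)→11000, (C,merge)→12960, (A,nl)→31680 …(+1); best=2880 via (A,hash)

cost=2880; order=C,B,A; methods=nl_idx,hash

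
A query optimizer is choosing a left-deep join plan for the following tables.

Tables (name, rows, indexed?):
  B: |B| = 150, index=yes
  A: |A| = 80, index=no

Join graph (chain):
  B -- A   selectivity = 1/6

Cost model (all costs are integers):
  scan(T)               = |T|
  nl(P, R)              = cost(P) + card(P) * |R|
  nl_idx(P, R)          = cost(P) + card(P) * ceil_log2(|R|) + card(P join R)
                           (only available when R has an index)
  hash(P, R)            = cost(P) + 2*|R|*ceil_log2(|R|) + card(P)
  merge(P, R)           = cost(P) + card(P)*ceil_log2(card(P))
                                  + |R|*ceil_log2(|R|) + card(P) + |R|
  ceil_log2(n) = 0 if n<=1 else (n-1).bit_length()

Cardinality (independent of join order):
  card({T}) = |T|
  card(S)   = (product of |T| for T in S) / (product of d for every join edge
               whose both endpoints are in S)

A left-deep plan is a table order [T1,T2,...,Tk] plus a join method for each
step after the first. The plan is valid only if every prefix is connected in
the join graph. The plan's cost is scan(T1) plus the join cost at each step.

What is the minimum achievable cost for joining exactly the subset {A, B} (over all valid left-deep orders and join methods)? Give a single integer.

1420

Selinger DP over subsets of {A,B}:
  {B}: scan cost=150, card=150
  {A}: scan cost=80, card=80
  {AB}: card=2000; try (A,hash)→1420, (B,merge)→2070, (A,merge)→2140, (B,hash)→2560, (B,nl_idx)→2720, (B,nl)→12080 …(+1); best=1420 via (A,hash)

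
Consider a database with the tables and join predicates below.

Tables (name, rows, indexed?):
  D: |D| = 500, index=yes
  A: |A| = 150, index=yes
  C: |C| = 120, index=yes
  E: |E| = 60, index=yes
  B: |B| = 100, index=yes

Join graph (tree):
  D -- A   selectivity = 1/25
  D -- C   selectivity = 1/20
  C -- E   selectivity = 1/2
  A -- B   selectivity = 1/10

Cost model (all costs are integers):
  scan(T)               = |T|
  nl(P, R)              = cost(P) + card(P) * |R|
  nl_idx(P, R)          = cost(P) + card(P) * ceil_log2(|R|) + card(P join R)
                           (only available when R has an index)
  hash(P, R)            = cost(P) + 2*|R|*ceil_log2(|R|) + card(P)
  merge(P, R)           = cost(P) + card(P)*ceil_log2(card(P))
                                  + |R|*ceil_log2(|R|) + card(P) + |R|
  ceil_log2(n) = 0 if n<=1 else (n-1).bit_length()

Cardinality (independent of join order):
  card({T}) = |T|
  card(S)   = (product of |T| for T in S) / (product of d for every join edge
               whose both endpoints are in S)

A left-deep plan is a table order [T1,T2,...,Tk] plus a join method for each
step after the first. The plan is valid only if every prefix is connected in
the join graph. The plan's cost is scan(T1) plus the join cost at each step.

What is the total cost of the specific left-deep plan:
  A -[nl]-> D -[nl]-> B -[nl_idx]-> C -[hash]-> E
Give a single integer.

step 1: scan A: cost=150, card=150
step 2: join D via nl
    card(P join D) = 150*500/(25) = 3000
    cost = 150 + 150*500 = 75150
step 3: join B via nl
    card(P join B) = 3000*100/(10) = 30000
    cost = 75150 + 3000*100 = 375150
step 4: join C via nl_idx
    card(P join C) = 30000*120/(20) = 180000
    cost = 375150 + 30000*7 + 180000 = 765150
step 5: join E via hash
    card(P join E) = 180000*60/(2) = 5400000
    cost = 765150 + 2*60*6 + 180000 = 945870

945870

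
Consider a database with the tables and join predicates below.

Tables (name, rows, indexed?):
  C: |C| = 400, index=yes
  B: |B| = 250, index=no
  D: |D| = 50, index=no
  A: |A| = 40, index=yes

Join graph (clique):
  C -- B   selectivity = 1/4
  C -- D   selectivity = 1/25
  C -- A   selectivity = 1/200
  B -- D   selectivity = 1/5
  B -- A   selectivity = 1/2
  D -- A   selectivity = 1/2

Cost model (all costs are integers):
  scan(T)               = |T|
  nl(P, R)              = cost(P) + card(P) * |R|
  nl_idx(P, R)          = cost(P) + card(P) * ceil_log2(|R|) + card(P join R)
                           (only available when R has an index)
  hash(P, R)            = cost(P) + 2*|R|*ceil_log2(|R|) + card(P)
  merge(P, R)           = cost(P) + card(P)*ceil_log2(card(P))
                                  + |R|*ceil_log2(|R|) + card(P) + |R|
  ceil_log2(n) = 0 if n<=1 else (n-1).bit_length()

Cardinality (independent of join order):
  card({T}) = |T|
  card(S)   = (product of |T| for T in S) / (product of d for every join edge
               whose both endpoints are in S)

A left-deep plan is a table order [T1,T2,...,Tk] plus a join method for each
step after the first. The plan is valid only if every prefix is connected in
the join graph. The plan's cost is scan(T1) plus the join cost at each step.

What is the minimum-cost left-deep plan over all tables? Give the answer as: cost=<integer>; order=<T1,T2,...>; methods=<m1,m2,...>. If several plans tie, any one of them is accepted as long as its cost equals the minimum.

Selinger DP (subsets sized 1..n):
  {C}: scan cost=400, card=400
  {B}: scan cost=250, card=250
  {D}: scan cost=50, card=50
  {A}: scan cost=40, card=40
  {BC}: card=25000; try (B,hash)→4800, (C,merge)→6500, (B,merge)→6650, (C,hash)→7700, (C,nl_idx)→27500, (C,nl)→100250 …(+1); best=4800 via (B,hash)
  {CD}: card=800; try (C,nl_idx)→1300, (D,hash)→1400, (C,merge)→4400, (D,merge)→4750, (C,hash)→7300, (C,nl)→20050 …(+1); best=1300 via (C,nl_idx)
  {AC}: card=80; try (C,nl_idx)→480, (A,hash)→1280, (A,nl_idx)→2880, (C,merge)→4320, (A,merge)→4680, (C,hash)→7280 …(+2); best=480 via (C,nl_idx)
  {BD}: card=2500; try (D,hash)→1100, (B,merge)→2650, (D,merge)→2850, (B,hash)→4100, (B,nl)→12550, (D,nl)→12750; best=1100 via (D,hash)
  {AB}: card=5000; try (A,hash)→980, (B,merge)→2570, (A,merge)→2780, (B,hash)→4080, (A,nl_idx)→6750, (B,nl)→10040 …(+1); best=980 via (A,hash)
  {AD}: card=1000; try (A,hash)→580, (D,merge)→670, (D,hash)→680, (A,merge)→680, (A,nl_idx)→1350, (D,nl)→2040 …(+1); best=580 via (A,hash)
  {BCD}: card=10000; try (B,hash)→6100, (C,hash)→10800, (B,merge)→12350, (D,hash)→30400, (C,nl_idx)→33600, (C,merge)→37600 …(+4); best=6100 via (B,hash)
  {ABC}: card=2500; try (B,merge)→3370, (B,hash)→4560, (C,hash)→13180, (B,nl)→20480, (A,hash)→30280, (C,nl_idx)→48480 …(+5); best=3370 via (B,merge)
  {ACD}: card=80; try (D,hash)→1160, (D,merge)→1470, (A,hash)→2580, (D,nl)→4480, (A,nl_idx)→6180, (C,hash)→8780 …(+5); best=1160 via (D,hash)
  {ABD}: card=25000; try (A,hash)→4080, (B,hash)→5580, (D,hash)→6580, (B,merge)→13830, (A,merge)→33880, (A,nl_idx)→41100 …(+4); best=4080 via (A,hash)
  {ABCD}: card=500; try (B,merge)→4050, (B,hash)→5240, (D,hash)→6470, (A,hash)→16580, (B,nl)→21160, (D,merge)→36220 …(+8); best=4050 via (B,merge)

cost=4050; order=A,C,D,B; methods=nl_idx,hash,merge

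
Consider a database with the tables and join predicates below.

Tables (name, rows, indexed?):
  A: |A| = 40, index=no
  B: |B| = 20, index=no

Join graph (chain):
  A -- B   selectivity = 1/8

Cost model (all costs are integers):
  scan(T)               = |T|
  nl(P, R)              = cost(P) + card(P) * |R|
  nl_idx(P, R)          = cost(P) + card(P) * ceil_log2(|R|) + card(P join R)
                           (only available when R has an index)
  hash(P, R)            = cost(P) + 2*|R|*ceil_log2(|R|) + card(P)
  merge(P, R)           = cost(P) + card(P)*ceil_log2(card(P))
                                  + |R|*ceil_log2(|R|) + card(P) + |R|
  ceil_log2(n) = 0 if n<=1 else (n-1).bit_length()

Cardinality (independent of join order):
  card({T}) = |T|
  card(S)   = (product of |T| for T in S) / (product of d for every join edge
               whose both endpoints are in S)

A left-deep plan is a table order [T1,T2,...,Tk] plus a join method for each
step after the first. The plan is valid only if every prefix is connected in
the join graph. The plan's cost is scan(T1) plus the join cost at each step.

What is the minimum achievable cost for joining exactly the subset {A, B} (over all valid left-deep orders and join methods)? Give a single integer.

Selinger DP over subsets of {A,B}:
  {A}: scan cost=40, card=40
  {B}: scan cost=20, card=20
  {AB}: card=100; try (B,hash)→280, (A,merge)→420, (B,merge)→440, (A,hash)→520, (A,nl)→820, (B,nl)→840; best=280 via (B,hash)

280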